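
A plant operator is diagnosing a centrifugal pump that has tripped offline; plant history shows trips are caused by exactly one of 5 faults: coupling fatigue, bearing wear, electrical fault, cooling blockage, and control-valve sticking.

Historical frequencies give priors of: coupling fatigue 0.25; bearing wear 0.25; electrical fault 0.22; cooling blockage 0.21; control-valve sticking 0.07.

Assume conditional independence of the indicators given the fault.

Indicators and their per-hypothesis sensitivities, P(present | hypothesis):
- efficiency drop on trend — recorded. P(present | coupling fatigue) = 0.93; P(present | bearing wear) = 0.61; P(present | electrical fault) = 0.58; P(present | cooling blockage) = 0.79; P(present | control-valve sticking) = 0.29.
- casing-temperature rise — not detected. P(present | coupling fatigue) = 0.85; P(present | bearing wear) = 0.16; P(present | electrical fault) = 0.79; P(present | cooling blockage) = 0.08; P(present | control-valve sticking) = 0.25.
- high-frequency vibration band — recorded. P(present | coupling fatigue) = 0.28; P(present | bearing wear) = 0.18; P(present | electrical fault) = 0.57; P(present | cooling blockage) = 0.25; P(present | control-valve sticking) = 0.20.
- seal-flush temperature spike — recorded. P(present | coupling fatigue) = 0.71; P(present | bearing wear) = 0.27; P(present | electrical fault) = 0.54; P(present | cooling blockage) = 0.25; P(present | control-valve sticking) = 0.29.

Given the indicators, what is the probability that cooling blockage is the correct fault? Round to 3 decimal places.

0.300

By Bayes' rule with conditional independence, the unnormalized weight for each hypothesis is prior × ∏ likelihoods (using 1 − P(present | H) for each absent indicator):
  coupling fatigue: 0.25 × 0.93 × (1 − 0.85) × 0.28 × 0.71 = 0.0069332
  bearing wear: 0.25 × 0.61 × (1 − 0.16) × 0.18 × 0.27 = 0.0062257
  electrical fault: 0.22 × 0.58 × (1 − 0.79) × 0.57 × 0.54 = 0.0082478
  cooling blockage: 0.21 × 0.79 × (1 − 0.08) × 0.25 × 0.25 = 0.0095392
  control-valve sticking: 0.07 × 0.29 × (1 − 0.25) × 0.20 × 0.29 = 0.00088305
The unnormalized weights sum to 0.031829.
P(cooling blockage | evidence) = 0.0095392 / 0.031829 ≈ 0.300.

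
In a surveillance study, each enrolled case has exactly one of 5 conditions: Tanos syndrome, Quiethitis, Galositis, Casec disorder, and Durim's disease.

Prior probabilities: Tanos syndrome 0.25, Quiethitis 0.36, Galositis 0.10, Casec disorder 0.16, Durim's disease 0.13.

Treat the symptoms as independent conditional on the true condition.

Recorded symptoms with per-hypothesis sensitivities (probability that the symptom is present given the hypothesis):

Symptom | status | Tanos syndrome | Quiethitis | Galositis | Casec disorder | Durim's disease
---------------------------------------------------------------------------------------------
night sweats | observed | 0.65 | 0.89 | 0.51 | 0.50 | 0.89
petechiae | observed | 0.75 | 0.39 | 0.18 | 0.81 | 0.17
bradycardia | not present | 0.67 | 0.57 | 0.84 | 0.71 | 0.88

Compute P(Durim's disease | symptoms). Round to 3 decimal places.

For each hypothesis, the unnormalized posterior weight is prior × product of the symptom likelihoods (using 1 − P(present | H) for each absent symptom):
  Tanos syndrome: 0.25 × 0.65 × 0.75 × (1 − 0.67) = 0.040219
  Quiethitis: 0.36 × 0.89 × 0.39 × (1 − 0.57) = 0.053731
  Galositis: 0.10 × 0.51 × 0.18 × (1 − 0.84) = 0.0014688
  Casec disorder: 0.16 × 0.50 × 0.81 × (1 − 0.71) = 0.018792
  Durim's disease: 0.13 × 0.89 × 0.17 × (1 − 0.88) = 0.0023603
Marginal likelihood of the evidence = 0.11657.
P(Durim's disease | evidence) = 0.0023603 / 0.11657 ≈ 0.020.

0.020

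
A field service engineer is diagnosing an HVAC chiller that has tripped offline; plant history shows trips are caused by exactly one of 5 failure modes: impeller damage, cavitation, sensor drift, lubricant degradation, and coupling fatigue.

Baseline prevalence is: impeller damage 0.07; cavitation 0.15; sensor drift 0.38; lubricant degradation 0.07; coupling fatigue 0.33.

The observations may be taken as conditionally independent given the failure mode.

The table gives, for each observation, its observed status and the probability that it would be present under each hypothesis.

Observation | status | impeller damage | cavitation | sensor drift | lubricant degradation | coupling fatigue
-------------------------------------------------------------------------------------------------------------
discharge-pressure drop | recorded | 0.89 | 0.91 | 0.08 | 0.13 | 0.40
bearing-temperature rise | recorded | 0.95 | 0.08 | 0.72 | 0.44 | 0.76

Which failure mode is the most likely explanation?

By Bayes' rule with conditional independence, the unnormalized weight for each hypothesis is prior × ∏ likelihoods:
  impeller damage: 0.07 × 0.89 × 0.95 = 0.059185
  cavitation: 0.15 × 0.91 × 0.08 = 0.01092
  sensor drift: 0.38 × 0.08 × 0.72 = 0.021888
  lubricant degradation: 0.07 × 0.13 × 0.44 = 0.004004
  coupling fatigue: 0.33 × 0.40 × 0.76 = 0.10032
Marginal likelihood of the evidence = 0.19632.
P(impeller damage | evidence) ≈ 0.059185 / 0.19632 ≈ 0.301
P(cavitation | evidence) ≈ 0.01092 / 0.19632 ≈ 0.056
P(sensor drift | evidence) ≈ 0.021888 / 0.19632 ≈ 0.111
P(lubricant degradation | evidence) ≈ 0.004004 / 0.19632 ≈ 0.020
P(coupling fatigue | evidence) ≈ 0.10032 / 0.19632 ≈ 0.511
The largest is 0.511, so coupling fatigue is most probable.

coupling fatigue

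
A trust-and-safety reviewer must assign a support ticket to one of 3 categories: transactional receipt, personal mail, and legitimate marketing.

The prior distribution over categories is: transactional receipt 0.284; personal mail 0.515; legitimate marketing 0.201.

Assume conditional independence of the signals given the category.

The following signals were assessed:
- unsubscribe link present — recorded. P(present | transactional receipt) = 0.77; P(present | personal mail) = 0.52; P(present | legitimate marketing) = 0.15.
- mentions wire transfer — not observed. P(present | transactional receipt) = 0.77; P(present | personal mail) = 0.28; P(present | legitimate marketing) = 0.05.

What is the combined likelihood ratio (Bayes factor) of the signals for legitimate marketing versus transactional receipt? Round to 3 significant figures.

Take the product of per-signal likelihoods under each hypothesis (using 1 − P(present | H) for each absent signal), then divide.
  legitimate marketing: 0.15 × (1 − 0.05) = 0.1425
  transactional receipt: 0.77 × (1 − 0.77) = 0.1771
Bayes factor = 0.1425 / 0.1771 ≈ 0.805

0.805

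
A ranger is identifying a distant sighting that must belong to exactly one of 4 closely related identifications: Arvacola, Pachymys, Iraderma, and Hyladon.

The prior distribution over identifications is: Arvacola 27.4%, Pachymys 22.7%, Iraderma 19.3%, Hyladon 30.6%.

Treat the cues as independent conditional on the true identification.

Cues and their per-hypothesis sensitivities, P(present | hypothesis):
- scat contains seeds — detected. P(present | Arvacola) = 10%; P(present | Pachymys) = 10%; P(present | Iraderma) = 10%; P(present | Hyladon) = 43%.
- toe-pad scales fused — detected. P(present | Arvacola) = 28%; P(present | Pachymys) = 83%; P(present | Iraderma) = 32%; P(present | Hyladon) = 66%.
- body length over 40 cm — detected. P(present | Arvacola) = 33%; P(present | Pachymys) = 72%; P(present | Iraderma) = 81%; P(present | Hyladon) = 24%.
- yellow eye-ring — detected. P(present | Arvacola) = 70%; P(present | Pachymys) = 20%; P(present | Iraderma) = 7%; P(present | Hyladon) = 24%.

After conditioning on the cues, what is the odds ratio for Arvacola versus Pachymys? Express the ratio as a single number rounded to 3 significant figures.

Posterior odds equal prior odds times the likelihood ratio; only the two competing hypotheses matter.
  Arvacola: 0.274 × 0.10 × 0.28 × 0.33 × 0.70 = 0.0017722
  Pachymys: 0.227 × 0.10 × 0.83 × 0.72 × 0.20 = 0.0027131
Posterior odds = 0.0017722 / 0.0027131 ≈ 0.653.

0.653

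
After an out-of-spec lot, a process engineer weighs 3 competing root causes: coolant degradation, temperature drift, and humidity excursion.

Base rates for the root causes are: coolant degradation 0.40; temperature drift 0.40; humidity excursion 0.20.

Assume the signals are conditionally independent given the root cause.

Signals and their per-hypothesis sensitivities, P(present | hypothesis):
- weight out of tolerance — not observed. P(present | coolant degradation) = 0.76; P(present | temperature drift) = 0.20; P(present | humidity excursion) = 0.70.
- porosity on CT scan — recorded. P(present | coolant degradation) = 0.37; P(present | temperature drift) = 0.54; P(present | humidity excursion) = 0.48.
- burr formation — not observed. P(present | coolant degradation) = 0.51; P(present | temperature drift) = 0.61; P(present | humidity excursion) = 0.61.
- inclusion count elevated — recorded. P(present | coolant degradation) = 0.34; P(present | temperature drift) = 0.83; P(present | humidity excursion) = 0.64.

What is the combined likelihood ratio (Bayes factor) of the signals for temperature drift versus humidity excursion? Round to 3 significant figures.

3.89

Joint likelihood of the signal pattern under each hypothesis (using 1 − P(present | H) for each absent signal):
  temperature drift: (1 − 0.20) × 0.54 × (1 − 0.61) × 0.83 = 0.13984
  humidity excursion: (1 − 0.70) × 0.48 × (1 − 0.61) × 0.64 = 0.035942
Bayes factor = 0.13984 / 0.035942 ≈ 3.89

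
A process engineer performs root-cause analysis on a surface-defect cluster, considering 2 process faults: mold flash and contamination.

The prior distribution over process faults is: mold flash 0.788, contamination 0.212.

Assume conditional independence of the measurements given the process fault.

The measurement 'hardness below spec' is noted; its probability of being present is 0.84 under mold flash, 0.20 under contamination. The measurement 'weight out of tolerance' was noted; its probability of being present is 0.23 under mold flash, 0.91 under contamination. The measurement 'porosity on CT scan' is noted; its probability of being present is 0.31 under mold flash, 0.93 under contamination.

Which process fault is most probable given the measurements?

For each hypothesis, the unnormalized posterior weight is prior × product of the measurement likelihoods:
  mold flash: 0.788 × 0.84 × 0.23 × 0.31 = 0.047195
  contamination: 0.212 × 0.20 × 0.91 × 0.93 = 0.035883
Normalizing constant Z = 0.047195 + 0.035883 = 0.083078.
P(mold flash | evidence) ≈ 0.047195 / 0.083078 ≈ 0.568
P(contamination | evidence) ≈ 0.035883 / 0.083078 ≈ 0.432
The largest is 0.568, so mold flash is most probable.

mold flash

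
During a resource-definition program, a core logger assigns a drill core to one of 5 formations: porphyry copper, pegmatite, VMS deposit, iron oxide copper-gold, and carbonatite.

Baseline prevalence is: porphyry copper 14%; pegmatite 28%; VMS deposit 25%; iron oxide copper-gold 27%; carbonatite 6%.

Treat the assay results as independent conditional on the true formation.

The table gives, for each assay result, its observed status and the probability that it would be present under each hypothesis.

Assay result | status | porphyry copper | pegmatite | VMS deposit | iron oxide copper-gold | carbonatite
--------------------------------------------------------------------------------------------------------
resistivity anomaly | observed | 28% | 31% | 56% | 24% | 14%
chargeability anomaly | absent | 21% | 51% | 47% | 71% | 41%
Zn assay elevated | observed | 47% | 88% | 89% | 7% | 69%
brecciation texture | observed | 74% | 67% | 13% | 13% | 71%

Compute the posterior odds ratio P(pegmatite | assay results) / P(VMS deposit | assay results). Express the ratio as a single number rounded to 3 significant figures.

2.92

Posterior odds equal prior odds times the likelihood ratio; only the two competing hypotheses matter (using 1 − P(present | H) for each absent assay result).
  pegmatite: 0.28 × 0.31 × (1 − 0.51) × 0.88 × 0.67 = 0.025077
  VMS deposit: 0.25 × 0.56 × (1 − 0.47) × 0.89 × 0.13 = 0.0085849
Posterior odds = 0.025077 / 0.0085849 ≈ 2.92.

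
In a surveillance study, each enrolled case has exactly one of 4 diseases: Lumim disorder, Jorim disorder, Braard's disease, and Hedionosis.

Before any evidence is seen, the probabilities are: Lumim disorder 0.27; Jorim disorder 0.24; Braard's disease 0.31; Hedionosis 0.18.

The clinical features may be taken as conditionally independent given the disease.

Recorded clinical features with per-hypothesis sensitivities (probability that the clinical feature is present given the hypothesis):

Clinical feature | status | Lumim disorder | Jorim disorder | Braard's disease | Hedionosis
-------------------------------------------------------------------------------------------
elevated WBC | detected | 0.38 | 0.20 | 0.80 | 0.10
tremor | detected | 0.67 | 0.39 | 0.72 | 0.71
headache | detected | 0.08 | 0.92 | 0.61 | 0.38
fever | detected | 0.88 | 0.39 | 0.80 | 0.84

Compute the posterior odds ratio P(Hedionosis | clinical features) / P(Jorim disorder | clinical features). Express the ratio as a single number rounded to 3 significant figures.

0.607

The normalizing constant cancels in an odds ratio, so compute prior × likelihood for the two hypotheses only:
  Hedionosis: 0.18 × 0.10 × 0.71 × 0.38 × 0.84 = 0.0040794
  Jorim disorder: 0.24 × 0.20 × 0.39 × 0.92 × 0.39 = 0.0067167
Posterior odds = 0.0040794 / 0.0067167 ≈ 0.607.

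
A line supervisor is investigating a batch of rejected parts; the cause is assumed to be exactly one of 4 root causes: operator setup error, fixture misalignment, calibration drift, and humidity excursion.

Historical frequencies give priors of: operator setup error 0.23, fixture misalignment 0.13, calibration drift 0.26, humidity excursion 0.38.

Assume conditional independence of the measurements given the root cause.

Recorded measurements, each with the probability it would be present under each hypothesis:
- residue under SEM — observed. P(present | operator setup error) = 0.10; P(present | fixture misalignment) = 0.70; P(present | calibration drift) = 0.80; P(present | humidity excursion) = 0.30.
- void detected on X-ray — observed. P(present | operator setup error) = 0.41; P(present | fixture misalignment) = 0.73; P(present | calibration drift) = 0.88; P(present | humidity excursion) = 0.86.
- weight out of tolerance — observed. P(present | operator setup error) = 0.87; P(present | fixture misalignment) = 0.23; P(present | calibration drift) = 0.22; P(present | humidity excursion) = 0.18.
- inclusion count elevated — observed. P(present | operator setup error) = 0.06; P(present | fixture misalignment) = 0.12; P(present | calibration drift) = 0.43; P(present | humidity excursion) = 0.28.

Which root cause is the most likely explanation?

For each hypothesis, the unnormalized posterior weight is prior × product of the measurement likelihoods:
  operator setup error: 0.23 × 0.10 × 0.41 × 0.87 × 0.06 = 0.00049225
  fixture misalignment: 0.13 × 0.70 × 0.73 × 0.23 × 0.12 = 0.0018335
  calibration drift: 0.26 × 0.80 × 0.88 × 0.22 × 0.43 = 0.017316
  humidity excursion: 0.38 × 0.30 × 0.86 × 0.18 × 0.28 = 0.0049412
Marginal likelihood of the evidence = 0.024583.
P(operator setup error | evidence) ≈ 0.00049225 / 0.024583 ≈ 0.020
P(fixture misalignment | evidence) ≈ 0.0018335 / 0.024583 ≈ 0.075
P(calibration drift | evidence) ≈ 0.017316 / 0.024583 ≈ 0.704
P(humidity excursion | evidence) ≈ 0.0049412 / 0.024583 ≈ 0.201
The largest is 0.704, so calibration drift is most probable.

calibration drift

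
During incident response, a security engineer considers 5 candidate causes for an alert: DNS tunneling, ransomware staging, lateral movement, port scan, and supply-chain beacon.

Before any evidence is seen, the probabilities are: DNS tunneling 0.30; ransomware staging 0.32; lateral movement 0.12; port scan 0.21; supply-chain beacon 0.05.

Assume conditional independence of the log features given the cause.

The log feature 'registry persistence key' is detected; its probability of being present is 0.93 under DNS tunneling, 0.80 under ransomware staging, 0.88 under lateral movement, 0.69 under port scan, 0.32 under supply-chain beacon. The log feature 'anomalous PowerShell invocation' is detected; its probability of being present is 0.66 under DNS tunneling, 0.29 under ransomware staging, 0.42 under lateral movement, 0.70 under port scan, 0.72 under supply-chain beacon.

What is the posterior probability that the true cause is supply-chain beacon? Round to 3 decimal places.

For each hypothesis, the unnormalized posterior weight is prior × product of the log feature likelihoods:
  DNS tunneling: 0.30 × 0.93 × 0.66 = 0.18414
  ransomware staging: 0.32 × 0.80 × 0.29 = 0.07424
  lateral movement: 0.12 × 0.88 × 0.42 = 0.044352
  port scan: 0.21 × 0.69 × 0.70 = 0.10143
  supply-chain beacon: 0.05 × 0.32 × 0.72 = 0.01152
Normalizing constant Z = 0.18414 + 0.07424 + 0.044352 + 0.10143 + 0.01152 = 0.41568.
P(supply-chain beacon | evidence) = 0.01152 / 0.41568 ≈ 0.028.

0.028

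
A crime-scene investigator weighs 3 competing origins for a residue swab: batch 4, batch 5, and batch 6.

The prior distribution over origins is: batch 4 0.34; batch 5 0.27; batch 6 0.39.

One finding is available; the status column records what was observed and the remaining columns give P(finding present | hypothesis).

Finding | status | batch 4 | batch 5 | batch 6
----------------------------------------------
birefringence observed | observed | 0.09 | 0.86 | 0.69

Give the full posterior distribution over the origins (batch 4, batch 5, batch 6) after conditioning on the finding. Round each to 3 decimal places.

For each hypothesis, the unnormalized posterior weight is prior × likelihood:
  batch 4: 0.34 × 0.09 = 0.0306
  batch 5: 0.27 × 0.86 = 0.2322
  batch 6: 0.39 × 0.69 = 0.2691
The unnormalized weights sum to 0.5319.
P(batch 4 | evidence) = 0.0306 / 0.5319 ≈ 0.058
P(batch 5 | evidence) = 0.2322 / 0.5319 ≈ 0.437
P(batch 6 | evidence) = 0.2691 / 0.5319 ≈ 0.506

0.058, 0.437, 0.506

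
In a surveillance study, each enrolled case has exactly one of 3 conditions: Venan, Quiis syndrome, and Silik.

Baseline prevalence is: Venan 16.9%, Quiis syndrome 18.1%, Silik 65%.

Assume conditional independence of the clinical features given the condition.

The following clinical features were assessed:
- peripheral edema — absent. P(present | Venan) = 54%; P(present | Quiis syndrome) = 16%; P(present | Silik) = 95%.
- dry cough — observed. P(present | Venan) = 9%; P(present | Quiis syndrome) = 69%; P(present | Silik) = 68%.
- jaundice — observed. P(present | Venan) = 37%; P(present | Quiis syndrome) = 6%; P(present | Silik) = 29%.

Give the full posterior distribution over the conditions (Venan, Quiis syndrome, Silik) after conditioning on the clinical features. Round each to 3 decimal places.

Multiply each prior by the joint likelihood of the clinical feature pattern (using 1 − P(present | H) for each absent clinical feature):
  Venan: 0.169 × (1 − 0.54) × 0.09 × 0.37 = 0.0025887
  Quiis syndrome: 0.181 × (1 − 0.16) × 0.69 × 0.06 = 0.0062945
  Silik: 0.650 × (1 − 0.95) × 0.68 × 0.29 = 0.006409
Normalizing constant Z = 0.0025887 + 0.0062945 + 0.006409 = 0.015292.
P(Venan | evidence) = 0.0025887 / 0.015292 ≈ 0.169
P(Quiis syndrome | evidence) = 0.0062945 / 0.015292 ≈ 0.412
P(Silik | evidence) = 0.006409 / 0.015292 ≈ 0.419

0.169, 0.412, 0.419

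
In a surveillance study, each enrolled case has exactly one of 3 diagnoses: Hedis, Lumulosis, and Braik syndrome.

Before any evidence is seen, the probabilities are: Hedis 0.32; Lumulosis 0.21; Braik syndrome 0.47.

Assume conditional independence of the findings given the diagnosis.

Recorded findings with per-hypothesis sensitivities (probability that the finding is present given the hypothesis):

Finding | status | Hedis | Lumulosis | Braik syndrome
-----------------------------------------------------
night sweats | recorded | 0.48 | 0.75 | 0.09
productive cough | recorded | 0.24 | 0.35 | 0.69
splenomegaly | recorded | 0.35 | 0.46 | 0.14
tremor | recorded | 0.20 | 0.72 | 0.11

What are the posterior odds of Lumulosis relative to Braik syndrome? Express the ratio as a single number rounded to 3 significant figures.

40.6

The normalizing constant cancels in an odds ratio, so compute prior × likelihood for the two hypotheses only:
  Lumulosis: 0.21 × 0.75 × 0.35 × 0.46 × 0.72 = 0.018257
  Braik syndrome: 0.47 × 0.09 × 0.69 × 0.14 × 0.11 = 0.00044948
Posterior odds = 0.018257 / 0.00044948 ≈ 40.6.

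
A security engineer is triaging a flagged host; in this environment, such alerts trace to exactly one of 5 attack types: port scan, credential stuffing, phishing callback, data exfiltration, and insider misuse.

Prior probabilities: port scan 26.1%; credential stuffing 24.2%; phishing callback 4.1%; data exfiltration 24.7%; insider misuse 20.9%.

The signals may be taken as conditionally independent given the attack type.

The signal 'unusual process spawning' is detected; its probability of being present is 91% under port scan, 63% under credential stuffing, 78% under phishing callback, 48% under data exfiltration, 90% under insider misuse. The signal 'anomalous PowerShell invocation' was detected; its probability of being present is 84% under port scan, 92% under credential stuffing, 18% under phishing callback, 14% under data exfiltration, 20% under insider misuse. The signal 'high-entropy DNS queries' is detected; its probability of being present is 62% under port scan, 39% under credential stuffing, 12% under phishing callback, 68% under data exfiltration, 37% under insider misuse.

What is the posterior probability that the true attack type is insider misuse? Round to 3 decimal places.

0.068

By Bayes' rule with conditional independence, the unnormalized weight for each hypothesis is prior × ∏ likelihoods:
  port scan: 0.261 × 0.91 × 0.84 × 0.62 = 0.1237
  credential stuffing: 0.242 × 0.63 × 0.92 × 0.39 = 0.054703
  phishing callback: 0.041 × 0.78 × 0.18 × 0.12 = 0.00069077
  data exfiltration: 0.247 × 0.48 × 0.14 × 0.68 = 0.011287
  insider misuse: 0.209 × 0.90 × 0.20 × 0.37 = 0.013919
Normalizing constant Z = 0.1237 + 0.054703 + 0.00069077 + 0.011287 + 0.013919 = 0.20429.
P(insider misuse | evidence) = 0.013919 / 0.20429 ≈ 0.068.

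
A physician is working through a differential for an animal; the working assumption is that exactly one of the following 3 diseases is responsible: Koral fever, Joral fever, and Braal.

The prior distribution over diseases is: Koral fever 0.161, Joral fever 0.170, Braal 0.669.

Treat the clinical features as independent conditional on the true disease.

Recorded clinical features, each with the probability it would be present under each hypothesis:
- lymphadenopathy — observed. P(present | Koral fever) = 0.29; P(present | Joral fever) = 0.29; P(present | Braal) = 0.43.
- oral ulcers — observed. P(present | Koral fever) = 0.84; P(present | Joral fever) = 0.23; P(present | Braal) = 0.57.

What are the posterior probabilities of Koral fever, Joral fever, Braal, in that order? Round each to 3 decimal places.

0.183, 0.053, 0.764

For each hypothesis, the unnormalized posterior weight is prior × product of the clinical feature likelihoods:
  Koral fever: 0.161 × 0.29 × 0.84 = 0.03922
  Joral fever: 0.170 × 0.29 × 0.23 = 0.011339
  Braal: 0.669 × 0.43 × 0.57 = 0.16397
Marginal likelihood of the evidence = 0.21453.
P(Koral fever | evidence) = 0.03922 / 0.21453 ≈ 0.183
P(Joral fever | evidence) = 0.011339 / 0.21453 ≈ 0.053
P(Braal | evidence) = 0.16397 / 0.21453 ≈ 0.764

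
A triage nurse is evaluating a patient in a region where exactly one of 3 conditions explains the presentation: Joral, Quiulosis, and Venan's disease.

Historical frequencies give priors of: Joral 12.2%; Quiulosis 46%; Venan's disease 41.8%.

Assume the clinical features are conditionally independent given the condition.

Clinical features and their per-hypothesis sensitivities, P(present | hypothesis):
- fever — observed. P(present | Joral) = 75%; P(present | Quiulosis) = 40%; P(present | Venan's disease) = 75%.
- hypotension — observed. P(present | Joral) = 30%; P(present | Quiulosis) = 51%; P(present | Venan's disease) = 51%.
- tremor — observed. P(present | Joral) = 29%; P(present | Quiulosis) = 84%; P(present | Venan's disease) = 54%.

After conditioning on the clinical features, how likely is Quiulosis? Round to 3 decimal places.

By Bayes' rule with conditional independence, the unnormalized weight for each hypothesis is prior × ∏ likelihoods:
  Joral: 0.122 × 0.75 × 0.30 × 0.29 = 0.0079605
  Quiulosis: 0.460 × 0.40 × 0.51 × 0.84 = 0.078826
  Venan's disease: 0.418 × 0.75 × 0.51 × 0.54 = 0.086338
The unnormalized weights sum to 0.17312.
P(Quiulosis | evidence) = 0.078826 / 0.17312 ≈ 0.455.

0.455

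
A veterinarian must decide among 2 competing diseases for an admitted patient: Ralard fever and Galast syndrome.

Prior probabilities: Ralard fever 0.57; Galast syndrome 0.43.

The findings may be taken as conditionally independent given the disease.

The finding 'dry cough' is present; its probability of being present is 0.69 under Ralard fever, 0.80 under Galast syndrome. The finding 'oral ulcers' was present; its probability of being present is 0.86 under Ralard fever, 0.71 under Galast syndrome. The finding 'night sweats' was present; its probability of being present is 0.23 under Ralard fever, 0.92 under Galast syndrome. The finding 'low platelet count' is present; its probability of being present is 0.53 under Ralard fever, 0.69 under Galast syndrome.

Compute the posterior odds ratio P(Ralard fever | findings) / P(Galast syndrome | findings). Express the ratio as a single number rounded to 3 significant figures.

Posterior odds equal prior odds times the likelihood ratio; only the two competing hypotheses matter.
  Ralard fever: 0.57 × 0.69 × 0.86 × 0.23 × 0.53 = 0.041231
  Galast syndrome: 0.43 × 0.80 × 0.71 × 0.92 × 0.69 = 0.15504
Posterior odds = 0.041231 / 0.15504 ≈ 0.266.

0.266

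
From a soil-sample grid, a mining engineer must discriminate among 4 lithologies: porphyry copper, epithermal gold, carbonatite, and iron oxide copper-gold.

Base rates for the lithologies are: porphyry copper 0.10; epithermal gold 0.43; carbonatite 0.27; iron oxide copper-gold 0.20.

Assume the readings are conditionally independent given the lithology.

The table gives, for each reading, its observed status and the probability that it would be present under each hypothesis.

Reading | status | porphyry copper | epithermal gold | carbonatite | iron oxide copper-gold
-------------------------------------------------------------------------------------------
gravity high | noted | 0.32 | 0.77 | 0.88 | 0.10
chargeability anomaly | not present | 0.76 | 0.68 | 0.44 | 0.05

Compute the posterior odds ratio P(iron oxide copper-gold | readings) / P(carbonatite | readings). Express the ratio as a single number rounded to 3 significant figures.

Posterior odds equal prior odds times the likelihood ratio; only the two competing hypotheses matter (using 1 − P(present | H) for each absent reading).
  iron oxide copper-gold: 0.20 × 0.10 × (1 − 0.05) = 0.019
  carbonatite: 0.27 × 0.88 × (1 − 0.44) = 0.13306
Odds(iron oxide copper-gold : carbonatite) = 0.019 / 0.13306 ≈ 0.143.

0.143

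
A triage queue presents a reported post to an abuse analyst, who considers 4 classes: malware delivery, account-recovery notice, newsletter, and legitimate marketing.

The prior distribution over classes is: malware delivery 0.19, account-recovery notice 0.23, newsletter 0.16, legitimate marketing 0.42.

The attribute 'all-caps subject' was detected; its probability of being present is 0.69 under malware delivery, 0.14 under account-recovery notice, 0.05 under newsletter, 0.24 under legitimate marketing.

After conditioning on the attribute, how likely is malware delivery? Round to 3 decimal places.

0.482

For each hypothesis, the unnormalized posterior weight is prior × likelihood:
  malware delivery: 0.19 × 0.69 = 0.1311
  account-recovery notice: 0.23 × 0.14 = 0.0322
  newsletter: 0.16 × 0.05 = 0.008
  legitimate marketing: 0.42 × 0.24 = 0.1008
Normalizing constant Z = 0.1311 + 0.0322 + 0.008 + 0.1008 = 0.2721.
P(malware delivery | evidence) = 0.1311 / 0.2721 ≈ 0.482.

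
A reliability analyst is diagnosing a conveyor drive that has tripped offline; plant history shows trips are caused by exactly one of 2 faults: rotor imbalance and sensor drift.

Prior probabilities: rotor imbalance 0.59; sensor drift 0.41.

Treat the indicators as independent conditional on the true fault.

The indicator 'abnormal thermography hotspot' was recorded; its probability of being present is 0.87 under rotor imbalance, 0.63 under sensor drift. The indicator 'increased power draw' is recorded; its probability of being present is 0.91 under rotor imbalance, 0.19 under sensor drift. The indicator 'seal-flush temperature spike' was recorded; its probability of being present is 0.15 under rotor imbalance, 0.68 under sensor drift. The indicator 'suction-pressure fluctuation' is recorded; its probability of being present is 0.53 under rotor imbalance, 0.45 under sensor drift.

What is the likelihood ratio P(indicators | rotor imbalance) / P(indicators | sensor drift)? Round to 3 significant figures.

Joint likelihood of the indicator pattern under each hypothesis:
  rotor imbalance: 0.87 × 0.91 × 0.15 × 0.53 = 0.06294
  sensor drift: 0.63 × 0.19 × 0.68 × 0.45 = 0.036628
Bayes factor = 0.06294 / 0.036628 ≈ 1.72

1.72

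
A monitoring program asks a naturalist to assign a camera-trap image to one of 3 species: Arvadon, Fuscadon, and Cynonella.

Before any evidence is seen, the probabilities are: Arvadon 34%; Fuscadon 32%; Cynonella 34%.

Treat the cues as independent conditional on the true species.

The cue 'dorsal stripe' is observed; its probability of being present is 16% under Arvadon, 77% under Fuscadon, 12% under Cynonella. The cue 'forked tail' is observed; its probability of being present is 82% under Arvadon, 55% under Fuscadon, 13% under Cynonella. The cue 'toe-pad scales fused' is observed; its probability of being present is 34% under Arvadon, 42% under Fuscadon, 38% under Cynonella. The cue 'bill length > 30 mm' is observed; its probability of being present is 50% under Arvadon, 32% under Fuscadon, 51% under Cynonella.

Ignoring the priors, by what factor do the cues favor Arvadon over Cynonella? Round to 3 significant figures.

7.38

Take the product of per-cue likelihoods under each hypothesis, then divide.
  Arvadon: 0.16 × 0.82 × 0.34 × 0.50 = 0.022304
  Cynonella: 0.12 × 0.13 × 0.38 × 0.51 = 0.0030233
Bayes factor = 0.022304 / 0.0030233 ≈ 7.38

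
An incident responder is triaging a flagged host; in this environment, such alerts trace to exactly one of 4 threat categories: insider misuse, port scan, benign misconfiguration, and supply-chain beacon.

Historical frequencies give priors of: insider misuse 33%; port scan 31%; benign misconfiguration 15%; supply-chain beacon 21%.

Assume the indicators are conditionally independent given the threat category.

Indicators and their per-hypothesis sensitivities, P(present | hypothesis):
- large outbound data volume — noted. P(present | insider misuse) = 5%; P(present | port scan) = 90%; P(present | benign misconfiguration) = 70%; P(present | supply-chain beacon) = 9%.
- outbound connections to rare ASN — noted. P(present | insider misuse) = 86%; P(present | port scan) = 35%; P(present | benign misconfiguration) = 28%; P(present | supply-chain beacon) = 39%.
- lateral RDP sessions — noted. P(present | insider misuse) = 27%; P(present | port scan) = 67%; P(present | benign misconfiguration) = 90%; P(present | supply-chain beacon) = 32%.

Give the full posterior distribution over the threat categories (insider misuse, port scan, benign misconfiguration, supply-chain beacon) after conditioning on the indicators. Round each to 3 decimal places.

By Bayes' rule with conditional independence, the unnormalized weight for each hypothesis is prior × ∏ likelihoods:
  insider misuse: 0.33 × 0.05 × 0.86 × 0.27 = 0.0038313
  port scan: 0.31 × 0.90 × 0.35 × 0.67 = 0.065425
  benign misconfiguration: 0.15 × 0.70 × 0.28 × 0.90 = 0.02646
  supply-chain beacon: 0.21 × 0.09 × 0.39 × 0.32 = 0.0023587
The unnormalized weights sum to 0.098076.
P(insider misuse | evidence) = 0.0038313 / 0.098076 ≈ 0.039
P(port scan | evidence) = 0.065425 / 0.098076 ≈ 0.667
P(benign misconfiguration | evidence) = 0.02646 / 0.098076 ≈ 0.270
P(supply-chain beacon | evidence) = 0.0023587 / 0.098076 ≈ 0.024

0.039, 0.667, 0.270, 0.024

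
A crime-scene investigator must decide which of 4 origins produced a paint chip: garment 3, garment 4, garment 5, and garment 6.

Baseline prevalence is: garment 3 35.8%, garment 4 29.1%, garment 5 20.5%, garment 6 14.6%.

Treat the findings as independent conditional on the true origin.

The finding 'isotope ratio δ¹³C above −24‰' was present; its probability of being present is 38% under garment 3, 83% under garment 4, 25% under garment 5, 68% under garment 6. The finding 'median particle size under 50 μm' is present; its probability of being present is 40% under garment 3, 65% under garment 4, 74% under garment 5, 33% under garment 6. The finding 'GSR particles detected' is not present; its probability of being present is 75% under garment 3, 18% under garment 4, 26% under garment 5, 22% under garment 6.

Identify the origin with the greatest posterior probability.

garment 4

By Bayes' rule with conditional independence, the unnormalized weight for each hypothesis is prior × ∏ likelihoods (using 1 − P(present | H) for each absent finding):
  garment 3: 0.358 × 0.38 × 0.40 × (1 − 0.75) = 0.013604
  garment 4: 0.291 × 0.83 × 0.65 × (1 − 0.18) = 0.12874
  garment 5: 0.205 × 0.25 × 0.74 × (1 − 0.26) = 0.028064
  garment 6: 0.146 × 0.68 × 0.33 × (1 − 0.22) = 0.025555
Marginal likelihood of the evidence = 0.19596.
P(garment 3 | evidence) ≈ 0.013604 / 0.19596 ≈ 0.069
P(garment 4 | evidence) ≈ 0.12874 / 0.19596 ≈ 0.657
P(garment 5 | evidence) ≈ 0.028064 / 0.19596 ≈ 0.143
P(garment 6 | evidence) ≈ 0.025555 / 0.19596 ≈ 0.130
The largest is 0.657, so garment 4 is most probable.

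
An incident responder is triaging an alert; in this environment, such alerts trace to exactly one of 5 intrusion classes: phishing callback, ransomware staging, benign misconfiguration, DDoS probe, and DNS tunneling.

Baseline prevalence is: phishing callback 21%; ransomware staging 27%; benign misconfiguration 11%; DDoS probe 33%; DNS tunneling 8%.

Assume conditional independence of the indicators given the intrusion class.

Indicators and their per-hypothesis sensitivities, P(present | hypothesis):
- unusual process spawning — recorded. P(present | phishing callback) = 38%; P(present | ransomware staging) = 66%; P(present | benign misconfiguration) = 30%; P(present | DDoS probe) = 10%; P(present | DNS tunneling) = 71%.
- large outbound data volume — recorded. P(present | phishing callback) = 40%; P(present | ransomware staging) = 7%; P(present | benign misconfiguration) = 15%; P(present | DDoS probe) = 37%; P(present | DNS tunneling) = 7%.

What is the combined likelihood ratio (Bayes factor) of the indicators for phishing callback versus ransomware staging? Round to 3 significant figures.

3.29

Take the product of per-indicator likelihoods under each hypothesis, then divide.
  phishing callback: 0.38 × 0.40 = 0.152
  ransomware staging: 0.66 × 0.07 = 0.0462
Bayes factor = 0.152 / 0.0462 ≈ 3.29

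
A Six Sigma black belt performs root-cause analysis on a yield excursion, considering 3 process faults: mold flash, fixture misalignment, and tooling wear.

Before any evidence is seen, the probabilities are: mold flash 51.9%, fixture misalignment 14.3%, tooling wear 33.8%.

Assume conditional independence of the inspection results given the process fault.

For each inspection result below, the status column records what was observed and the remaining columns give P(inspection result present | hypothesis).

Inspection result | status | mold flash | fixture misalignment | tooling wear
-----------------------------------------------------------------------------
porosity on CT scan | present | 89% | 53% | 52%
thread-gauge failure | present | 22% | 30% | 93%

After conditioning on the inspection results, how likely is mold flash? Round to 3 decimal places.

For each hypothesis, the unnormalized posterior weight is prior × product of the inspection result likelihoods:
  mold flash: 0.519 × 0.89 × 0.22 = 0.10162
  fixture misalignment: 0.143 × 0.53 × 0.30 = 0.022737
  tooling wear: 0.338 × 0.52 × 0.93 = 0.16346
The unnormalized weights sum to 0.28781.
P(mold flash | evidence) = 0.10162 / 0.28781 ≈ 0.353.

0.353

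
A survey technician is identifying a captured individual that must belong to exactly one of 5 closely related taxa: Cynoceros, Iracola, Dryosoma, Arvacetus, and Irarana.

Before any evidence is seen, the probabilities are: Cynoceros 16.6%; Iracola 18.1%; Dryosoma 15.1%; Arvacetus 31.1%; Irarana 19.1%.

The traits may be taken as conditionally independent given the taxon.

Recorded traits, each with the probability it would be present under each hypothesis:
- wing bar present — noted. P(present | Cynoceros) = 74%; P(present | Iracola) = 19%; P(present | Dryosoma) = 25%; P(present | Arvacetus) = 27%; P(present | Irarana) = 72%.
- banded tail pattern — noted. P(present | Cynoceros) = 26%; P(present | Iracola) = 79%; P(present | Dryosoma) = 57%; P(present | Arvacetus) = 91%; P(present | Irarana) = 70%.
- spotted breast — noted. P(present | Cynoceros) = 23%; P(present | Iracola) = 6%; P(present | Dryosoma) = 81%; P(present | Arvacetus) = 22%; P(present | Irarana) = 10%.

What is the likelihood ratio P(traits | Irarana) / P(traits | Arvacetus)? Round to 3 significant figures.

0.932

The Bayes factor is the ratio of the joint likelihoods of the trait pattern under the two hypotheses.
  Irarana: 0.72 × 0.70 × 0.10 = 0.0504
  Arvacetus: 0.27 × 0.91 × 0.22 = 0.054054
Bayes factor = 0.0504 / 0.054054 ≈ 0.932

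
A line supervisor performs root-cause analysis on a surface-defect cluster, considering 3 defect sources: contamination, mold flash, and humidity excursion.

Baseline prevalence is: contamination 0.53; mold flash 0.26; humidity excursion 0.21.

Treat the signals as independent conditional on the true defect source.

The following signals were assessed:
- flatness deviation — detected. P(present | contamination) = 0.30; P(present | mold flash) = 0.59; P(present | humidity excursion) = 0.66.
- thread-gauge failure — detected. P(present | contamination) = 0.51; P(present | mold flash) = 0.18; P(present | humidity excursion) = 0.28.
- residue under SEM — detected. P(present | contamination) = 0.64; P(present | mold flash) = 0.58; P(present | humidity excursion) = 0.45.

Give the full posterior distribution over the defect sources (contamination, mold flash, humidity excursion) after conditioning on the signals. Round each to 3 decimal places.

By Bayes' rule with conditional independence, the unnormalized weight for each hypothesis is prior × ∏ likelihoods:
  contamination: 0.53 × 0.30 × 0.51 × 0.64 = 0.051898
  mold flash: 0.26 × 0.59 × 0.18 × 0.58 = 0.016015
  humidity excursion: 0.21 × 0.66 × 0.28 × 0.45 = 0.017464
Marginal likelihood of the evidence = 0.085376.
P(contamination | evidence) = 0.051898 / 0.085376 ≈ 0.608
P(mold flash | evidence) = 0.016015 / 0.085376 ≈ 0.188
P(humidity excursion | evidence) = 0.017464 / 0.085376 ≈ 0.205

0.608, 0.188, 0.205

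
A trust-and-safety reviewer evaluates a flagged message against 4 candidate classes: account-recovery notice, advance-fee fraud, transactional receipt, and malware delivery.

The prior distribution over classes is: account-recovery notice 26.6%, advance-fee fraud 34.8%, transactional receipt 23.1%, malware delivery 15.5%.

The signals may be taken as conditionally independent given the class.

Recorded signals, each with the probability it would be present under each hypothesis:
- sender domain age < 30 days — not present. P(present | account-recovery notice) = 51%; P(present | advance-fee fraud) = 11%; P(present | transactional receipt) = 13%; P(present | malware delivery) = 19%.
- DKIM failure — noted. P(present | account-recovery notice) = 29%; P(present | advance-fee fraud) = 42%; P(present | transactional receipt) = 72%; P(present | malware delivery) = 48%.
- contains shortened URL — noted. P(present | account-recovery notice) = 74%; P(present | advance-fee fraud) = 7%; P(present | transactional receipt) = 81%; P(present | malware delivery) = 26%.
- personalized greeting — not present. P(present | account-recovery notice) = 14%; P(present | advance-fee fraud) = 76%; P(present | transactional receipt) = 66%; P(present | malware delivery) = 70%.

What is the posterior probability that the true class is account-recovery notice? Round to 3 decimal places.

0.340

For each hypothesis, the unnormalized posterior weight is prior × product of the signal likelihoods (using 1 − P(present | H) for each absent signal):
  account-recovery notice: 0.266 × (1 − 0.51) × 0.29 × 0.74 × (1 − 0.14) = 0.024055
  advance-fee fraud: 0.348 × (1 − 0.11) × 0.42 × 0.07 × (1 − 0.76) = 0.0021854
  transactional receipt: 0.231 × (1 − 0.13) × 0.72 × 0.81 × (1 − 0.66) = 0.03985
  malware delivery: 0.155 × (1 − 0.19) × 0.48 × 0.26 × (1 − 0.70) = 0.0047006
Normalizing constant Z = 0.024055 + 0.0021854 + 0.03985 + 0.0047006 = 0.070791.
P(account-recovery notice | evidence) = 0.024055 / 0.070791 ≈ 0.340.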